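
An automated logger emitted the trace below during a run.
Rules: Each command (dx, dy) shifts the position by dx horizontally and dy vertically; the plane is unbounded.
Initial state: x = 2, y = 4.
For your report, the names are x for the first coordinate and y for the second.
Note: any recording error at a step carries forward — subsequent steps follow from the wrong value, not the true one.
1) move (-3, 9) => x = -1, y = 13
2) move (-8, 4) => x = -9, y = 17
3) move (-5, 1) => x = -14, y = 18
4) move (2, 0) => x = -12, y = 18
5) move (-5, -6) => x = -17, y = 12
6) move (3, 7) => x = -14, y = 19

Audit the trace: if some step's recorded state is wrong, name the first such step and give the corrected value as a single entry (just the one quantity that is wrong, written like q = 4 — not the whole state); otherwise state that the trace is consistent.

no error

step 1: x = 2 + (-3) = -1, y = 4 + (9) = 13 -> consistent with the trace
step 2: x = -1 + (-8) = -9, y = 13 + (4) = 17 -> same as recorded
step 3: x = -9 + (-5) = -14, y = 17 + (1) = 18 -> consistent with the trace
step 4: x = -14 + (2) = -12, y = 18 + (0) = 18 -> no discrepancy
step 5: x = -12 + (-5) = -17, y = 18 + (-6) = 12 -> agrees with the trace
step 6: x = -17 + (3) = -14, y = 12 + (7) = 19 -> in agreement
Nothing is out of place; the run is error-free.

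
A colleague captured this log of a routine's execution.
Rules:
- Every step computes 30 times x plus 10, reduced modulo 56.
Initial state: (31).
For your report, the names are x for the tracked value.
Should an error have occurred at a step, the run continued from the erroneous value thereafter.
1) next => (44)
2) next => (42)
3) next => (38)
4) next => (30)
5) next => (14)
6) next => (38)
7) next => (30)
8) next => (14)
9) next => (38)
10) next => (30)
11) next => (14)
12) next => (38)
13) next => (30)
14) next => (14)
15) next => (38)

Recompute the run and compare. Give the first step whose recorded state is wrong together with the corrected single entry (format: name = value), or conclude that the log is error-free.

no error

Recomputing the run from the initial state:
step 1: x = 44
step 2: x = 42
step 3: x = 38
step 4: x = 30
step 5: x = 14
step 6: x = 38
step 7: x = 30
step 8: x = 14
step 9: x = 38
step 10: x = 30
step 11: x = 14
step 12: x = 38
step 13: x = 30
step 14: x = 14
step 15: x = 38
This matches the log at every step.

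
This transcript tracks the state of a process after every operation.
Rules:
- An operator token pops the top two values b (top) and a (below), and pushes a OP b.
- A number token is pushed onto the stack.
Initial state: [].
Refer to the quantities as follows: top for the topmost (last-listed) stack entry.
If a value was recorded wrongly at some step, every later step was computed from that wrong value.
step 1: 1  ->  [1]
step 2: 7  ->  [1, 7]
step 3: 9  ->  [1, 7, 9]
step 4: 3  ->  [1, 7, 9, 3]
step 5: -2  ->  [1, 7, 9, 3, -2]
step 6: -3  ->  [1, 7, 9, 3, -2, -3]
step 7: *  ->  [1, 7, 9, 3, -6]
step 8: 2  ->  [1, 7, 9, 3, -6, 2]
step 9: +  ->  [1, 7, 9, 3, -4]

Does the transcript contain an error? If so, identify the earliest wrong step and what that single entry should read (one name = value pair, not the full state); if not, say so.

step 1: push 1: top = 1 -> exactly as logged
step 2: push 7: top = 7 -> confirmed correct
step 3: push 9: top = 9 -> agrees with the transcript
step 4: push 3: top = 3 -> checks out
step 5: push -2: top = -2 -> checks out
step 6: push -3: top = -3 -> same as recorded
step 7: -2 * -3 = 6 -> a discrepancy with the transcript
Step 7 is the first one off; corrected, top = 6.

step 7, top = 6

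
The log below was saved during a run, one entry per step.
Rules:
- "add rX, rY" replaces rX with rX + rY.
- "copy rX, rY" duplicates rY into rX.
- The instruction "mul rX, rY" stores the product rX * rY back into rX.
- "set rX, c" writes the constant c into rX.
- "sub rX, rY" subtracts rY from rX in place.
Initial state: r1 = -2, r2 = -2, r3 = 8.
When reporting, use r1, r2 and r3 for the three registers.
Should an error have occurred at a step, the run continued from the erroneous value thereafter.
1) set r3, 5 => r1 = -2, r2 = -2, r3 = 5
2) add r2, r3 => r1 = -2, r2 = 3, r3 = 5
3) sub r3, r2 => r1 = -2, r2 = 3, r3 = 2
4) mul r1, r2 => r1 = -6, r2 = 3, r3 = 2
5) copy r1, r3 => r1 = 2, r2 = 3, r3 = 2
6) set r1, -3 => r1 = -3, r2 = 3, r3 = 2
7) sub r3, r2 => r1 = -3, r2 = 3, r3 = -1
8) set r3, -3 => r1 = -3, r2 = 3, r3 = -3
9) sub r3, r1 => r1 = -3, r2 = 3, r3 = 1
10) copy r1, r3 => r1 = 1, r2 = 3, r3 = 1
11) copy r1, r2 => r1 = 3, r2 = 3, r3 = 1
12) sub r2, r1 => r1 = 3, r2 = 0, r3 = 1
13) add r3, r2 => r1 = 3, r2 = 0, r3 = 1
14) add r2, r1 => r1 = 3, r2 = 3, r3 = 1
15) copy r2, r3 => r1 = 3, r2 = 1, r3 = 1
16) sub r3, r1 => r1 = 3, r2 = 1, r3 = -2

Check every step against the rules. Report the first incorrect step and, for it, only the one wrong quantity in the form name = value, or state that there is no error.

step 9, r3 = 0

Step 1: r3 = 5 — verified.
Step 2: r2 = -2 + 5 = 3 — in agreement.
Step 3: r3 = 5 - 3 = 2 — matches.
Step 4: r1 = -2 * 3 = -6 — agrees with the log.
Step 5: r1 = 2 — in agreement.
Step 6: r1 = -3 — consistent with the log.
Step 7: r3 = 2 - 3 = -1 — verified.
Step 8: r3 = -3 — no discrepancy.
Step 9: r3 = -3 - -3 = 0 — the log has a different value.
First deviation found at step 9; the corrected entry is r3 = 0.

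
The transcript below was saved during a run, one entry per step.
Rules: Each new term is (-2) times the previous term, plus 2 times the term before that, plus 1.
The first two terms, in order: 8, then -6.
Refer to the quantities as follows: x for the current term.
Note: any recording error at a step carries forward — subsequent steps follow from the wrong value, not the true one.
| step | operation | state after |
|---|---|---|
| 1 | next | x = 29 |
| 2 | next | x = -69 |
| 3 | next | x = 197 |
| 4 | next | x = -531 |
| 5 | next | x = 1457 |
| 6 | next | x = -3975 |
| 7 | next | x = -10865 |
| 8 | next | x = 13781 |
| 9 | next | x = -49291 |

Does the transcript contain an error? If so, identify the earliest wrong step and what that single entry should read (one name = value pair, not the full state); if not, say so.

step 7, x = 10865

1. x = -2*(-6) + (2)*(8) + (1) = 29 (consistent with the transcript)
2. x = -2*(29) + (2)*(-6) + (1) = -69 (no discrepancy)
3. x = -2*(-69) + (2)*(29) + (1) = 197 (no discrepancy)
4. x = -2*(197) + (2)*(-69) + (1) = -531 (in agreement)
5. x = -2*(-531) + (2)*(197) + (1) = 1457 (in agreement)
6. x = -2*(1457) + (2)*(-531) + (1) = -3975 (in agreement)
7. x = -2*(-3975) + (2)*(1457) + (1) = 10865 (the entry is off here)
First incorrect step: 7; the correct value is x = 10865.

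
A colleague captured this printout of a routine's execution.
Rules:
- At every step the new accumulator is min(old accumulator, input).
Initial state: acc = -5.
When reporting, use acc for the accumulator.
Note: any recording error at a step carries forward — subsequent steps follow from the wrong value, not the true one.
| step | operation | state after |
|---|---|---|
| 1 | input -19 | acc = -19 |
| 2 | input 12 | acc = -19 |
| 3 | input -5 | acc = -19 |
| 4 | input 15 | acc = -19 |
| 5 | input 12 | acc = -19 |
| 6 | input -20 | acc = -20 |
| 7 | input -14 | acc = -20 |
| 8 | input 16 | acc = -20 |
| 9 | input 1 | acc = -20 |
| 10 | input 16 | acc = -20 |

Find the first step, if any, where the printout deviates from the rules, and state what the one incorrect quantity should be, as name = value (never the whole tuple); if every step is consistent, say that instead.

Step 1: acc = min(-5, -19) = -19 — confirmed correct.
Step 2: acc = min(-19, 12) = -19 — same as recorded.
Step 3: acc = min(-19, -5) = -19 — matches.
Step 4: acc = min(-19, 15) = -19 — agrees with the printout.
Step 5: acc = min(-19, 12) = -19 — checks out.
Step 6: acc = min(-19, -20) = -20 — confirmed correct.
Step 7: acc = min(-20, -14) = -20 — no discrepancy.
Step 8: acc = min(-20, 16) = -20 — verified.
Step 9: acc = min(-20, 1) = -20 — matches.
Step 10: acc = min(-20, 16) = -20 — matches.
The recomputation confirms every line.

no error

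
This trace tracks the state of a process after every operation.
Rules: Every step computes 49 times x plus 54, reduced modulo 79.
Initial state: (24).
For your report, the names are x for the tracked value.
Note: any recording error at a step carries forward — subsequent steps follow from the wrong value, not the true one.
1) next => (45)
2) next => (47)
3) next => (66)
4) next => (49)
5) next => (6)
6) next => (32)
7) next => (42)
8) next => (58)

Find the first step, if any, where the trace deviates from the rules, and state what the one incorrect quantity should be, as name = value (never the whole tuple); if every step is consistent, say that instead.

no error

step 1: x = (49*24 + 54) mod 79 = 45 -> no discrepancy
step 2: x = (49*45 + 54) mod 79 = 47 -> exactly as logged
step 3: x = (49*47 + 54) mod 79 = 66 -> consistent with the trace
step 4: x = (49*66 + 54) mod 79 = 49 -> in agreement
step 5: x = (49*49 + 54) mod 79 = 6 -> same as recorded
step 6: x = (49*6 + 54) mod 79 = 32 -> exactly as logged
step 7: x = (49*32 + 54) mod 79 = 42 -> confirmed correct
step 8: x = (49*42 + 54) mod 79 = 58 -> matches
Each recorded entry agrees with the recomputation.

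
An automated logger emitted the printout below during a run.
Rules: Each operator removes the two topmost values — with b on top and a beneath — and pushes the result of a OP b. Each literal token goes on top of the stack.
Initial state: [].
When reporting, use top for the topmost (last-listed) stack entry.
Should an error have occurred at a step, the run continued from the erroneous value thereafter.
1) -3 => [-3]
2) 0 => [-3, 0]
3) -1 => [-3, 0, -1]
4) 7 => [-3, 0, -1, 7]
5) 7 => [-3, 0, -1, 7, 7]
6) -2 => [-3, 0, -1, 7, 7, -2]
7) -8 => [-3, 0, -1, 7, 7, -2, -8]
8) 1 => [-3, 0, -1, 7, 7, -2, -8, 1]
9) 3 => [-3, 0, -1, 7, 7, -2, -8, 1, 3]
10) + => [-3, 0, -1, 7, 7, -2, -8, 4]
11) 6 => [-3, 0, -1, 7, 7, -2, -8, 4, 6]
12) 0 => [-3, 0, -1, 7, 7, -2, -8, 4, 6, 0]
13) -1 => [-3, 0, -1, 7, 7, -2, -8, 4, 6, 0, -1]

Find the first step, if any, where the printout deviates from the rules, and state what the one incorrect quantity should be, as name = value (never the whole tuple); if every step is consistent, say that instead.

Step 1: push -3: top = -3 — exactly as logged.
Step 2: push 0: top = 0 — checks out.
Step 3: push -1: top = -1 — agrees with the printout.
Step 4: push 7: top = 7 — exactly as logged.
Step 5: push 7: top = 7 — no discrepancy.
Step 6: push -2: top = -2 — consistent with the printout.
Step 7: push -8: top = -8 — in agreement.
Step 8: push 1: top = 1 — exactly as logged.
Step 9: push 3: top = 3 — same as recorded.
Step 10: 1 + 3 = 4 — verified.
Step 11: push 6: top = 6 — in agreement.
Step 12: push 0: top = 0 — exactly as logged.
Step 13: push -1: top = -1 — agrees with the printout.
All entries verified; no error found.

no error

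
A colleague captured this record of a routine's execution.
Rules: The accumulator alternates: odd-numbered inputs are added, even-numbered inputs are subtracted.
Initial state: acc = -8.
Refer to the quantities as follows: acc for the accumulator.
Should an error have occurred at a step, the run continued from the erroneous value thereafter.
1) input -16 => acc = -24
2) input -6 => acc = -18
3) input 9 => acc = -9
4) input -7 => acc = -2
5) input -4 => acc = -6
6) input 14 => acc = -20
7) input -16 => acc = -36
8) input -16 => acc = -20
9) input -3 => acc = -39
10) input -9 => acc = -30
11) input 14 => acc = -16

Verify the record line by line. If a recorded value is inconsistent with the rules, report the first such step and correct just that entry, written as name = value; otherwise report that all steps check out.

step 9, acc = -23

1. acc = -8 + -16 = -24 (agrees with the record)
2. acc = -24 - -6 = -18 (same as recorded)
3. acc = -18 + 9 = -9 (verified)
4. acc = -9 - -7 = -2 (matches)
5. acc = -2 + -4 = -6 (exactly as logged)
6. acc = -6 - 14 = -20 (in agreement)
7. acc = -20 + -16 = -36 (no discrepancy)
8. acc = -36 - -16 = -20 (no discrepancy)
9. acc = -20 + -3 = -23 (the entry is off here)
Conclusion: step 9 carries the first error; the entry should be acc = -23.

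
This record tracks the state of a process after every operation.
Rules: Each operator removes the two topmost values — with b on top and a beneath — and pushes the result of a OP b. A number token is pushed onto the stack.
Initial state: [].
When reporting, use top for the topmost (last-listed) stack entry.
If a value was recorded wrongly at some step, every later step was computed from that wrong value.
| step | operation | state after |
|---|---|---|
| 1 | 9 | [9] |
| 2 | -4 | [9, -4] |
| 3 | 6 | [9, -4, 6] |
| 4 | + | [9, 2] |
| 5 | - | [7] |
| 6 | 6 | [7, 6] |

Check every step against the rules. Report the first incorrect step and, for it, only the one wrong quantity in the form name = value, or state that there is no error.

1. push 9: top = 9 (exactly as logged)
2. push -4: top = -4 (agrees with the record)
3. push 6: top = 6 (consistent with the record)
4. -4 + 6 = 2 (agrees with the record)
5. 9 - 2 = 7 (consistent with the record)
6. push 6: top = 6 (in agreement)
Every step is consistent.

no error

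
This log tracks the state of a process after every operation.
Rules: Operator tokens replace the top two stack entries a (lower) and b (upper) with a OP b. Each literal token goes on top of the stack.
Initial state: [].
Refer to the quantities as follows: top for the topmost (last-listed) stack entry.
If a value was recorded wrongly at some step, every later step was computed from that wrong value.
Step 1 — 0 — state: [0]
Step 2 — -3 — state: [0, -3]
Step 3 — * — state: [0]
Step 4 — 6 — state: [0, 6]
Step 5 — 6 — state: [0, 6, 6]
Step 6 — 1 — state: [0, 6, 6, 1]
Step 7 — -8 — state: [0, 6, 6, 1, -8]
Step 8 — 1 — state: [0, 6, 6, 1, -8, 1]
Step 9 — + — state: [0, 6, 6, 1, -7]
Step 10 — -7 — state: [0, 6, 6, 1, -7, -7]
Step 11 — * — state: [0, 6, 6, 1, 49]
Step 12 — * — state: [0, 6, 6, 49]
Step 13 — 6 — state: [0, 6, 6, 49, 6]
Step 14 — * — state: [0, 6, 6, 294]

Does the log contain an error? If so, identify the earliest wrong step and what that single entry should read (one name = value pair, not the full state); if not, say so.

Recomputing the run from the initial state:
step 1: [0]
step 2: [0, -3]
step 3: [0]
step 4: [0, 6]
step 5: [0, 6, 6]
step 6: [0, 6, 6, 1]
step 7: [0, 6, 6, 1, -8]
step 8: [0, 6, 6, 1, -8, 1]
step 9: [0, 6, 6, 1, -7]
step 10: [0, 6, 6, 1, -7, -7]
step 11: [0, 6, 6, 1, 49]
step 12: [0, 6, 6, 49]
step 13: [0, 6, 6, 49, 6]
step 14: [0, 6, 6, 294]
This matches the log at every step.

no error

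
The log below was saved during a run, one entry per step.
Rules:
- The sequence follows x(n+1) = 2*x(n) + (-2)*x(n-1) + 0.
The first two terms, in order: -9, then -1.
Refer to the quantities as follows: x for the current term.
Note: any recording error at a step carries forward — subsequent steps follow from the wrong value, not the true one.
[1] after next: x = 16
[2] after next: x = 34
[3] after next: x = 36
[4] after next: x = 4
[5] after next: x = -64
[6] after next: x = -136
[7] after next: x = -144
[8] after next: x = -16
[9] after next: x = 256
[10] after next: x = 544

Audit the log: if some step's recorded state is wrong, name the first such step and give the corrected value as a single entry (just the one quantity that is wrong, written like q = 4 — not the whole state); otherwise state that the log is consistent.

no error

1. x = 2*(-1) + (-2)*(-9) + (0) = 16 (confirmed correct)
2. x = 2*(16) + (-2)*(-1) + (0) = 34 (agrees with the log)
3. x = 2*(34) + (-2)*(16) + (0) = 36 (checks out)
4. x = 2*(36) + (-2)*(34) + (0) = 4 (matches)
5. x = 2*(4) + (-2)*(36) + (0) = -64 (consistent with the log)
6. x = 2*(-64) + (-2)*(4) + (0) = -136 (agrees with the log)
7. x = 2*(-136) + (-2)*(-64) + (0) = -144 (matches)
8. x = 2*(-144) + (-2)*(-136) + (0) = -16 (matches)
9. x = 2*(-16) + (-2)*(-144) + (0) = 256 (consistent with the log)
10. x = 2*(256) + (-2)*(-16) + (0) = 544 (exactly as logged)
The whole run recomputes cleanly — no discrepancies.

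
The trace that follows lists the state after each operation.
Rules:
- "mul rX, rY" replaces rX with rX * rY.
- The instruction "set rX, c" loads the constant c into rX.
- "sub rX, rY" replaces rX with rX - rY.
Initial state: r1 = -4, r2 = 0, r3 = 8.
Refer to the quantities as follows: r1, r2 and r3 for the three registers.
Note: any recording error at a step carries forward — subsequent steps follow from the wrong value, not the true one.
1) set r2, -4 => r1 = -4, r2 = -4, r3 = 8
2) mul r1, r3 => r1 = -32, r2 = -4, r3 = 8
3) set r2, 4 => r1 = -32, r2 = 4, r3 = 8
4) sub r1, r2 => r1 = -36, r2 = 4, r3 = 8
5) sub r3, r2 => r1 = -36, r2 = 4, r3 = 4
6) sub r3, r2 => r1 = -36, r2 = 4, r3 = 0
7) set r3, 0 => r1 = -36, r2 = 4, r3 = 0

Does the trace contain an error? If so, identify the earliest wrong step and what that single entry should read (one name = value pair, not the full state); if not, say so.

no error

1. r2 = -4 (agrees with the trace)
2. r1 = -4 * 8 = -32 (no discrepancy)
3. r2 = 4 (checks out)
4. r1 = -32 - 4 = -36 (exactly as logged)
5. r3 = 8 - 4 = 4 (exactly as logged)
6. r3 = 4 - 4 = 0 (same as recorded)
7. r3 = 0 (confirmed correct)
All steps check out; nothing to correct.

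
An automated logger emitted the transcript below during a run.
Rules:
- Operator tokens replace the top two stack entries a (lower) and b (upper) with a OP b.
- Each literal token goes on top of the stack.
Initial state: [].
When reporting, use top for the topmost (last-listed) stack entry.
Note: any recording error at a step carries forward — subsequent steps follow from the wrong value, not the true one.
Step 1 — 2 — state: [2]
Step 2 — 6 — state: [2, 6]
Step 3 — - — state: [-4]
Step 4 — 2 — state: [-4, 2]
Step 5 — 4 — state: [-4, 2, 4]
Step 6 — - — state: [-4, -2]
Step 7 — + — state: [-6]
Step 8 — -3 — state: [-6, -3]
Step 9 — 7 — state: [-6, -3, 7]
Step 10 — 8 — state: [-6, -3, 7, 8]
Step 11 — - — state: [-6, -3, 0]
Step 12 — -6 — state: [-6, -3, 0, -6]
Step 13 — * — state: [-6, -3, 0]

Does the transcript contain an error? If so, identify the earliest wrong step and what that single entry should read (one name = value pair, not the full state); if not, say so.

1. push 2: top = 2 (exactly as logged)
2. push 6: top = 6 (checks out)
3. 2 - 6 = -4 (exactly as logged)
4. push 2: top = 2 (verified)
5. push 4: top = 4 (exactly as logged)
6. 2 - 4 = -2 (in agreement)
7. -4 + -2 = -6 (same as recorded)
8. push -3: top = -3 (matches)
9. push 7: top = 7 (confirmed correct)
10. push 8: top = 8 (no discrepancy)
11. 7 - 8 = -1 (the entry is off here)
The earliest wrong entry is at step 11: it should read top = -1.

step 11, top = -1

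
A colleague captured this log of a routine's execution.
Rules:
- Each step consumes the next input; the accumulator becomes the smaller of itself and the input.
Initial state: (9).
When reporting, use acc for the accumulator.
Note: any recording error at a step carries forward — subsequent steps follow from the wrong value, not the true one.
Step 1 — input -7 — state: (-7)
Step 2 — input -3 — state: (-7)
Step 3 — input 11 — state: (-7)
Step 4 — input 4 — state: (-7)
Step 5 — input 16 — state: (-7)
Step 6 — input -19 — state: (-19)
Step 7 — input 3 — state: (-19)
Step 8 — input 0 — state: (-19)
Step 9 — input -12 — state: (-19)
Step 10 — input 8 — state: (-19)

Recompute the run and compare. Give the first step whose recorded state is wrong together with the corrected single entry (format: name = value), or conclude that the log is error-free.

Recomputing the run from the initial state:
step 1: acc = -7
step 2: acc = -7
step 3: acc = -7
step 4: acc = -7
step 5: acc = -7
step 6: acc = -19
step 7: acc = -19
step 8: acc = -19
step 9: acc = -19
step 10: acc = -19
This matches the log at every step.

no error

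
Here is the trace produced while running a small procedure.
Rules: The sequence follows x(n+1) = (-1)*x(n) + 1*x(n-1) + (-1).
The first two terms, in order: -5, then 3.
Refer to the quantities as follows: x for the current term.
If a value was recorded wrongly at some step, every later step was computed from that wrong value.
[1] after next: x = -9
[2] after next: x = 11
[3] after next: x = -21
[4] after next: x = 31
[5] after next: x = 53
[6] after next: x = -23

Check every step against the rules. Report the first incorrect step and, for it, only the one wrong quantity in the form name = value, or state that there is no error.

step 5, x = -53

Recomputing the run from the initial state:
step 1: x = -9
step 2: x = 11
step 3: x = -21
step 4: x = 31
step 5: x = -53
step 6: x = 83
The first disagreement with the trace is at step 5, where the value should be x = -53.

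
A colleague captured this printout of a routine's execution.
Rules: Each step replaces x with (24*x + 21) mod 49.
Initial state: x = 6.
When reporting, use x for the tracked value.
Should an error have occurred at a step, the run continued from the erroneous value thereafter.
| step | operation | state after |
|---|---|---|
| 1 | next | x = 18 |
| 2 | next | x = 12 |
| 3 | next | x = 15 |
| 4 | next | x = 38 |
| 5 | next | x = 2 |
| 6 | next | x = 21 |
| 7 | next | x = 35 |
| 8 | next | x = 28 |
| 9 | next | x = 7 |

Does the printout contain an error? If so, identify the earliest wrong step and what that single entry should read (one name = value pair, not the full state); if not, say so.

Recomputing the run from the initial state:
step 1: x = 18
step 2: x = 12
step 3: x = 15
step 4: x = 38
step 5: x = 2
step 6: x = 20
step 7: x = 11
step 8: x = 40
step 9: x = 1
The first disagreement with the printout is at step 6, where the value should be x = 20.

step 6, x = 20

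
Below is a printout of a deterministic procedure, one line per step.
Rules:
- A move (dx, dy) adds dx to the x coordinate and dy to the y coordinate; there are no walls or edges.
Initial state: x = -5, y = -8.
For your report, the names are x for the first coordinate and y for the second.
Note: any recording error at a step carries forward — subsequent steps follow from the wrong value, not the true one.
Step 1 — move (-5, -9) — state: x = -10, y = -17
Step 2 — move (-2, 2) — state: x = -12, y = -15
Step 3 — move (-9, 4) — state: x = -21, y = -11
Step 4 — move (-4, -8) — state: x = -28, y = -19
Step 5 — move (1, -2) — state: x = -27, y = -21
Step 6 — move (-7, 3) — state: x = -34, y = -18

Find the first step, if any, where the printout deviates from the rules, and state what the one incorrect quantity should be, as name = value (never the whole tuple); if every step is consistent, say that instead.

1. x = -5 + (-5) = -10, y = -8 + (-9) = -17 (in agreement)
2. x = -10 + (-2) = -12, y = -17 + (2) = -15 (no discrepancy)
3. x = -12 + (-9) = -21, y = -15 + (4) = -11 (matches)
4. x = -21 + (-4) = -25, y = -11 + (-8) = -19 (the printout has a different value)
Step 4 is the first one off; corrected, x = -25.

step 4, x = -25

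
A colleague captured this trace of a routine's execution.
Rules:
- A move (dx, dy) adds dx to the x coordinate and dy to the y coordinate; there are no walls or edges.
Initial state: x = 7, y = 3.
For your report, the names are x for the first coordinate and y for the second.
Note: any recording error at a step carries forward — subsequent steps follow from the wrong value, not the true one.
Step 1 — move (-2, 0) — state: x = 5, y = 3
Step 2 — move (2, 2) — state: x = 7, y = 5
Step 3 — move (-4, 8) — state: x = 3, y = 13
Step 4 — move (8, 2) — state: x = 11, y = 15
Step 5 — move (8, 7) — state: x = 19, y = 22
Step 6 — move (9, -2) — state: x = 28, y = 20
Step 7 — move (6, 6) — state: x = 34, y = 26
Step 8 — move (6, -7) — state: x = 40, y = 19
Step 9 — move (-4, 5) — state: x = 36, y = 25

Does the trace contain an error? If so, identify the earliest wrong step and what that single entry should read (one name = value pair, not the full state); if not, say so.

step 9, y = 24

1. x = 7 + (-2) = 5, y = 3 + (0) = 3 (verified)
2. x = 5 + (2) = 7, y = 3 + (2) = 5 (in agreement)
3. x = 7 + (-4) = 3, y = 5 + (8) = 13 (consistent with the trace)
4. x = 3 + (8) = 11, y = 13 + (2) = 15 (exactly as logged)
5. x = 11 + (8) = 19, y = 15 + (7) = 22 (confirmed correct)
6. x = 19 + (9) = 28, y = 22 + (-2) = 20 (in agreement)
7. x = 28 + (6) = 34, y = 20 + (6) = 26 (in agreement)
8. x = 34 + (6) = 40, y = 26 + (-7) = 19 (confirmed correct)
9. x = 40 + (-4) = 36, y = 19 + (5) = 24 (the recorded entry deviates here)
The earliest wrong entry is at step 9: it should read y = 24.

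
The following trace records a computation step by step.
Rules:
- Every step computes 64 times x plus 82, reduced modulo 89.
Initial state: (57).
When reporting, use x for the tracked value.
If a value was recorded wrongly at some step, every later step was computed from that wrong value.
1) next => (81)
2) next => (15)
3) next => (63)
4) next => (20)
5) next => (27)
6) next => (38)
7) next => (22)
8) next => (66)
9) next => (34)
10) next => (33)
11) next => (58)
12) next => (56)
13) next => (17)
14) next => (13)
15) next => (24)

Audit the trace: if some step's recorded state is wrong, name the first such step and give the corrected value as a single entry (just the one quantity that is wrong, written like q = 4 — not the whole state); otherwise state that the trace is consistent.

step 6, x = 30

Recomputing the run from the initial state:
step 1: x = 81
step 2: x = 15
step 3: x = 63
step 4: x = 20
step 5: x = 27
step 6: x = 30
step 7: x = 44
step 8: x = 50
step 9: x = 78
step 10: x = 1
step 11: x = 57
step 12: x = 81
step 13: x = 15
step 14: x = 63
step 15: x = 20
The first disagreement with the trace is at step 6, where the value should be x = 30.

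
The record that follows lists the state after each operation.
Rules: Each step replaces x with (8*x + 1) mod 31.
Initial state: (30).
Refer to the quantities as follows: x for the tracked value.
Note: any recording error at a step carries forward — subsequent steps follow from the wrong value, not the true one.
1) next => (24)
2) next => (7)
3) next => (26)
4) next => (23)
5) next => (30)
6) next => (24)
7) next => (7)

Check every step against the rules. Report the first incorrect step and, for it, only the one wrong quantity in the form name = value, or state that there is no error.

Step 1: x = (8*30 + 1) mod 31 = 24 — in agreement.
Step 2: x = (8*24 + 1) mod 31 = 7 — matches.
Step 3: x = (8*7 + 1) mod 31 = 26 — same as recorded.
Step 4: x = (8*26 + 1) mod 31 = 23 — agrees with the record.
Step 5: x = (8*23 + 1) mod 31 = 30 — agrees with the record.
Step 6: x = (8*30 + 1) mod 31 = 24 — agrees with the record.
Step 7: x = (8*24 + 1) mod 31 = 7 — confirmed correct.
No step deviates from the rules.

no error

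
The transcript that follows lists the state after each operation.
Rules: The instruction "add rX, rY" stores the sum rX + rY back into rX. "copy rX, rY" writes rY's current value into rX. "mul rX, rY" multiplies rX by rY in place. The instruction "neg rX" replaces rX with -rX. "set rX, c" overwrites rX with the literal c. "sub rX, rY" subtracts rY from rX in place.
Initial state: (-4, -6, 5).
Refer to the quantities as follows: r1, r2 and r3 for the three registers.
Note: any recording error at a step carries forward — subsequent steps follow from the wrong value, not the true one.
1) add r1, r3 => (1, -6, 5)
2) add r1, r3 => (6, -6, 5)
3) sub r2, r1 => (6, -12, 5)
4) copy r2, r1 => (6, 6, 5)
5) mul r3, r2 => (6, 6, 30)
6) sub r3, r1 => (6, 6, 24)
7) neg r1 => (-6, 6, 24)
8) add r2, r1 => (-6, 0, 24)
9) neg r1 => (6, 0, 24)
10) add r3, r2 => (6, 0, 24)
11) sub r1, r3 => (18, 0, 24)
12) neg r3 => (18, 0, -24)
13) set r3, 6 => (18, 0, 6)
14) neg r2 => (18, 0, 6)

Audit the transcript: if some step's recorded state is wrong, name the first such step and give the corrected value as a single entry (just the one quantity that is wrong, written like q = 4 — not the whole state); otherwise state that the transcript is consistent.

step 1: r1 = -4 + 5 = 1 -> matches
step 2: r1 = 1 + 5 = 6 -> confirmed correct
step 3: r2 = -6 - 6 = -12 -> same as recorded
step 4: r2 = 6 -> consistent with the transcript
step 5: r3 = 5 * 6 = 30 -> agrees with the transcript
step 6: r3 = 30 - 6 = 24 -> consistent with the transcript
step 7: r1 = -(6) = -6 -> matches
step 8: r2 = 6 + -6 = 0 -> exactly as logged
step 9: r1 = -(-6) = 6 -> in agreement
step 10: r3 = 24 + 0 = 24 -> agrees with the transcript
step 11: r1 = 6 - 24 = -18 -> first mismatch against the transcript
First incorrect step: 11; the correct value is r1 = -18.

step 11, r1 = -18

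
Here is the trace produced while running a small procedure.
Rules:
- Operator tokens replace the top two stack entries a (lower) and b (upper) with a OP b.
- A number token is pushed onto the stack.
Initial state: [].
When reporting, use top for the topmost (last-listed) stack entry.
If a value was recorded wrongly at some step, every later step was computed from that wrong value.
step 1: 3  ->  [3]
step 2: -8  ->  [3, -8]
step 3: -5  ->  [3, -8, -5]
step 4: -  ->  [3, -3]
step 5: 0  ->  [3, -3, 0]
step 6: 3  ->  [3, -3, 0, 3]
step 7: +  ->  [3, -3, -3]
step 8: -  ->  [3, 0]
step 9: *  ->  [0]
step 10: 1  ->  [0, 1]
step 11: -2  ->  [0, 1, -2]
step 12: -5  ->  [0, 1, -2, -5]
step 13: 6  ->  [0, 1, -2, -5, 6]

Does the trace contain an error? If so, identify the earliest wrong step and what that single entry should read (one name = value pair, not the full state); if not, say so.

Step 1: push 3: top = 3 — verified.
Step 2: push -8: top = -8 — exactly as logged.
Step 3: push -5: top = -5 — confirmed correct.
Step 4: -8 - -5 = -3 — verified.
Step 5: push 0: top = 0 — in agreement.
Step 6: push 3: top = 3 — matches.
Step 7: 0 + 3 = 3 — the recorded entry deviates here.
So the first discrepancy is step 7, where the right value is top = 3.

step 7, top = 3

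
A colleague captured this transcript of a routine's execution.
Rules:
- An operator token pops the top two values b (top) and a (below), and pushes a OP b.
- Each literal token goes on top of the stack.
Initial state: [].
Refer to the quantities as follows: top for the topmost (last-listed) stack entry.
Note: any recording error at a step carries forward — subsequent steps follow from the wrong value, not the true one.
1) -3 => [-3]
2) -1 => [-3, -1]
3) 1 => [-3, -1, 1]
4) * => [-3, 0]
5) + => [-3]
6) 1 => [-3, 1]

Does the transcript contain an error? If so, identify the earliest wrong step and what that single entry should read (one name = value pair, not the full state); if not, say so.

Recomputing the run from the initial state:
step 1: [-3]
step 2: [-3, -1]
step 3: [-3, -1, 1]
step 4: [-3, -1]
step 5: [-4]
step 6: [-4, 1]
The first disagreement with the transcript is at step 4, where the value should be top = -1.

step 4, top = -1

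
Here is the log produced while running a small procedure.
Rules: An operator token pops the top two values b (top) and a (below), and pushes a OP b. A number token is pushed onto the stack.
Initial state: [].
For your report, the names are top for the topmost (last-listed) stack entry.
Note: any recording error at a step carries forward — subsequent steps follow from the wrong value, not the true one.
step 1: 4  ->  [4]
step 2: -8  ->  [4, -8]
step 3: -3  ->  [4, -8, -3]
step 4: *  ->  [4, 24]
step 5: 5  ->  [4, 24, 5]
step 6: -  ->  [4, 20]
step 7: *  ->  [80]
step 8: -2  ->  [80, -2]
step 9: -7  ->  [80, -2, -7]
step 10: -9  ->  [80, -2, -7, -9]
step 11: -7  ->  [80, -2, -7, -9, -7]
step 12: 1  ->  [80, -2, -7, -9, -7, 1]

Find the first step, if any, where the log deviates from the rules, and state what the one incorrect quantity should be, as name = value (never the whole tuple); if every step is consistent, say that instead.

step 6, top = 19

step 1: push 4: top = 4 -> no discrepancy
step 2: push -8: top = -8 -> exactly as logged
step 3: push -3: top = -3 -> in agreement
step 4: -8 * -3 = 24 -> verified
step 5: push 5: top = 5 -> confirmed correct
step 6: 24 - 5 = 19 -> the log has a different value
The earliest wrong entry is at step 6: it should read top = 19.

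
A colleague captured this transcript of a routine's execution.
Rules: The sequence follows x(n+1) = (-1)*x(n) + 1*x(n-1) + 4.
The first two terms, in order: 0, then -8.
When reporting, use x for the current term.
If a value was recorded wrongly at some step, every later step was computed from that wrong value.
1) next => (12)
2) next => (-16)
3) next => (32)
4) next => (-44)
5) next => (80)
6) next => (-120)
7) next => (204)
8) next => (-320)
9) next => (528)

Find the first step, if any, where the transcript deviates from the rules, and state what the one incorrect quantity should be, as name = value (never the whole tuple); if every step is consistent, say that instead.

Step 1: x = -1*(-8) + (1)*(0) + (4) = 12 — exactly as logged.
Step 2: x = -1*(12) + (1)*(-8) + (4) = -16 — same as recorded.
Step 3: x = -1*(-16) + (1)*(12) + (4) = 32 — same as recorded.
Step 4: x = -1*(32) + (1)*(-16) + (4) = -44 — exactly as logged.
Step 5: x = -1*(-44) + (1)*(32) + (4) = 80 — matches.
Step 6: x = -1*(80) + (1)*(-44) + (4) = -120 — matches.
Step 7: x = -1*(-120) + (1)*(80) + (4) = 204 — same as recorded.
Step 8: x = -1*(204) + (1)*(-120) + (4) = -320 — matches.
Step 9: x = -1*(-320) + (1)*(204) + (4) = 528 — checks out.
No step deviates from the rules.

no error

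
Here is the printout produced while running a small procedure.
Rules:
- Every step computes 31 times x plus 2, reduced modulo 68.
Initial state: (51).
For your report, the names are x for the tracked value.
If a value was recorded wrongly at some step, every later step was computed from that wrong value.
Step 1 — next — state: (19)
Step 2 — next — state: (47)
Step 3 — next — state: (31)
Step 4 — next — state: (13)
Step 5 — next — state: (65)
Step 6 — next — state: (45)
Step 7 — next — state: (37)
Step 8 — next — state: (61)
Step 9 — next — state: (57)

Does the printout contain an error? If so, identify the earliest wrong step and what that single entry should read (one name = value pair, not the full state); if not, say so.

step 4, x = 11

Recomputing the run from the initial state:
step 1: x = 19
step 2: x = 47
step 3: x = 31
step 4: x = 11
step 5: x = 3
step 6: x = 27
step 7: x = 23
step 8: x = 35
step 9: x = 67
The first disagreement with the printout is at step 4, where the value should be x = 11.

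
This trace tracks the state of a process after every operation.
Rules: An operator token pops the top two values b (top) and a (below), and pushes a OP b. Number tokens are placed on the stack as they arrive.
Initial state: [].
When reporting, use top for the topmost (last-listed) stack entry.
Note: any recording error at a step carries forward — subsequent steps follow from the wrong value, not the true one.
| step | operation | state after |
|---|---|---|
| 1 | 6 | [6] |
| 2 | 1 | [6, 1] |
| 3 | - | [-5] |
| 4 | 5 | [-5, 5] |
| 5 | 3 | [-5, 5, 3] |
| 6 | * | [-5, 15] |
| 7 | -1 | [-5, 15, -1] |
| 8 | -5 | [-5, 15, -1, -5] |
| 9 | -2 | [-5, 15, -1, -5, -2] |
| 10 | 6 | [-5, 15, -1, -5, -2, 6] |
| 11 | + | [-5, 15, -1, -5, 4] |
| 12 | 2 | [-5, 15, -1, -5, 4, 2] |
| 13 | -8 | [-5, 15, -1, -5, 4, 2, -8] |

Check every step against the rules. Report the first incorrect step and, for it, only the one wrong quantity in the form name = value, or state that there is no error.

step 1: push 6: top = 6 -> same as recorded
step 2: push 1: top = 1 -> agrees with the trace
step 3: 6 - 1 = 5 -> first mismatch against the trace
Step 3 is the first one off; corrected, top = 5.

step 3, top = 5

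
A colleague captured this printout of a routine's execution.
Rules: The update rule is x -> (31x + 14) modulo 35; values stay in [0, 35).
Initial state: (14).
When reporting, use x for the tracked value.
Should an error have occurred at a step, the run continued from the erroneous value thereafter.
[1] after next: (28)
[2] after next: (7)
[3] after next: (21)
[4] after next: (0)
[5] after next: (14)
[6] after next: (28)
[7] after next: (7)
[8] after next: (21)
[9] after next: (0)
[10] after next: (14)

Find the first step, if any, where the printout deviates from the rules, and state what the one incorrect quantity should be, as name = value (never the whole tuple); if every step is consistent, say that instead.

no error

Recomputing the run from the initial state:
step 1: x = 28
step 2: x = 7
step 3: x = 21
step 4: x = 0
step 5: x = 14
step 6: x = 28
step 7: x = 7
step 8: x = 21
step 9: x = 0
step 10: x = 14
This matches the printout at every step.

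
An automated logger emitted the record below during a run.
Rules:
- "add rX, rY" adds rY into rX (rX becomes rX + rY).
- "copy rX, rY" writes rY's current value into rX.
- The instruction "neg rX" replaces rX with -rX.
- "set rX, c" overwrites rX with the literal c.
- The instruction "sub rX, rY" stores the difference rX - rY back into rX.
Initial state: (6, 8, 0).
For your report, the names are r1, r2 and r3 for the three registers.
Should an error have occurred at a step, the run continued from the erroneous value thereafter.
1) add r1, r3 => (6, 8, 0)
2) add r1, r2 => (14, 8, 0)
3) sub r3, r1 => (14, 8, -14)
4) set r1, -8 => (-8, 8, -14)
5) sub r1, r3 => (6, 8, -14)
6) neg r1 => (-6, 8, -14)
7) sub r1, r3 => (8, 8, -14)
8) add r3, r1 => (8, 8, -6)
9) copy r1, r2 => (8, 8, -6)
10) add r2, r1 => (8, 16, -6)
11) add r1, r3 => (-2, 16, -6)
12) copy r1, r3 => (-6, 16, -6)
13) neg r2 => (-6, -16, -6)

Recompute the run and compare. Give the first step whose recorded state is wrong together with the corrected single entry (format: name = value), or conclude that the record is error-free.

step 11, r1 = 2

Recomputing the run from the initial state:
step 1: r1 = 6, r2 = 8, r3 = 0
step 2: r1 = 14, r2 = 8, r3 = 0
step 3: r1 = 14, r2 = 8, r3 = -14
step 4: r1 = -8, r2 = 8, r3 = -14
step 5: r1 = 6, r2 = 8, r3 = -14
step 6: r1 = -6, r2 = 8, r3 = -14
step 7: r1 = 8, r2 = 8, r3 = -14
step 8: r1 = 8, r2 = 8, r3 = -6
step 9: r1 = 8, r2 = 8, r3 = -6
step 10: r1 = 8, r2 = 16, r3 = -6
step 11: r1 = 2, r2 = 16, r3 = -6
step 12: r1 = -6, r2 = 16, r3 = -6
step 13: r1 = -6, r2 = -16, r3 = -6
The first disagreement with the record is at step 11, where the value should be r1 = 2.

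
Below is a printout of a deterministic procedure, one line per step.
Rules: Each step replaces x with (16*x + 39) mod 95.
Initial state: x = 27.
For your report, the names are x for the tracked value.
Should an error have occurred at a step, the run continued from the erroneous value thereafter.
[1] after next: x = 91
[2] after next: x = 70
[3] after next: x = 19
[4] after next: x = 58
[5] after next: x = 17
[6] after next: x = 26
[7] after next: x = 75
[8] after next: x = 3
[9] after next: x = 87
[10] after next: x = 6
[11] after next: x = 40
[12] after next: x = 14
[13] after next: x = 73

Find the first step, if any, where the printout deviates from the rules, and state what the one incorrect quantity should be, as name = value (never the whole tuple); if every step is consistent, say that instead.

step 8, x = 4

step 1: x = (16*27 + 39) mod 95 = 91 -> in agreement
step 2: x = (16*91 + 39) mod 95 = 70 -> exactly as logged
step 3: x = (16*70 + 39) mod 95 = 19 -> checks out
step 4: x = (16*19 + 39) mod 95 = 58 -> checks out
step 5: x = (16*58 + 39) mod 95 = 17 -> no discrepancy
step 6: x = (16*17 + 39) mod 95 = 26 -> matches
step 7: x = (16*26 + 39) mod 95 = 75 -> consistent with the printout
step 8: x = (16*75 + 39) mod 95 = 4 -> a discrepancy with the printout
The audit stops at step 8: the recorded entry is wrong and should be x = 4.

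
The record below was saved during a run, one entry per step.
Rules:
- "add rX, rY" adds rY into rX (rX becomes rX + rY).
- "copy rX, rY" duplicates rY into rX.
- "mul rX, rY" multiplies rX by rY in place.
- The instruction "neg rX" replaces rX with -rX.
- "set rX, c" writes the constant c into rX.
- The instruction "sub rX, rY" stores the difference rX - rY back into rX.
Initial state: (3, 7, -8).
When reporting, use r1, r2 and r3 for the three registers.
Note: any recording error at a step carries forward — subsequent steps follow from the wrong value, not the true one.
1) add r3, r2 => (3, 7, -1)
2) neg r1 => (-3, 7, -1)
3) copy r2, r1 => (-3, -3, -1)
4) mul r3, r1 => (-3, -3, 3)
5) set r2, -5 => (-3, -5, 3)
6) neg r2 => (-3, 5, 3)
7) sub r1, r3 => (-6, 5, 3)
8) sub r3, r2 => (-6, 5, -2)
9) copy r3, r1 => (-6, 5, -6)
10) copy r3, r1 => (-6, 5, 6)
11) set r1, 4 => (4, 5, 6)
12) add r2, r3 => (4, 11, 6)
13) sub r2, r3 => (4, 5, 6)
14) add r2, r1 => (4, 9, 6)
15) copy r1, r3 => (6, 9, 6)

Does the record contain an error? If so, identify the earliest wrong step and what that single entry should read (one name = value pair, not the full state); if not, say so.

Recomputing the run from the initial state:
step 1: r1 = 3, r2 = 7, r3 = -1
step 2: r1 = -3, r2 = 7, r3 = -1
step 3: r1 = -3, r2 = -3, r3 = -1
step 4: r1 = -3, r2 = -3, r3 = 3
step 5: r1 = -3, r2 = -5, r3 = 3
step 6: r1 = -3, r2 = 5, r3 = 3
step 7: r1 = -6, r2 = 5, r3 = 3
step 8: r1 = -6, r2 = 5, r3 = -2
step 9: r1 = -6, r2 = 5, r3 = -6
step 10: r1 = -6, r2 = 5, r3 = -6
step 11: r1 = 4, r2 = 5, r3 = -6
step 12: r1 = 4, r2 = -1, r3 = -6
step 13: r1 = 4, r2 = 5, r3 = -6
step 14: r1 = 4, r2 = 9, r3 = -6
step 15: r1 = -6, r2 = 9, r3 = -6
The first disagreement with the record is at step 10, where the value should be r3 = -6.

step 10, r3 = -6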